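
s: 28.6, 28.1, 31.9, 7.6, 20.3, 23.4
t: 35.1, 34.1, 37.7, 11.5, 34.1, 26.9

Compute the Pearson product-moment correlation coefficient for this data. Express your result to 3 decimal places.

n = 6, Σs = 139.9, Σt = 179.4, Σs² = 3642.59, Σt² = 5834.78, Σst = 4573.79
nΣst − ΣsΣt = 27442.74 − 25098.06 = 2344.68
nΣs² − (Σs)² = 21855.54 − 19572.01 = 2283.53; nΣt² − (Σt)² = 35008.68 − 32184.36 = 2824.32
r = 2344.68 / √(2283.53 × 2824.32) = 2344.68 / 2539.5707 ≈ 0.923

0.923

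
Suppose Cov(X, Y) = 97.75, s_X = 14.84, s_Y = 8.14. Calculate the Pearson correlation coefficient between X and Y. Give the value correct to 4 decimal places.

0.8092

r = Cov(X,Y) / (s_X · s_Y) = 97.75 / (14.84 × 8.14)
  = 97.75 / 120.7976 ≈ 0.8092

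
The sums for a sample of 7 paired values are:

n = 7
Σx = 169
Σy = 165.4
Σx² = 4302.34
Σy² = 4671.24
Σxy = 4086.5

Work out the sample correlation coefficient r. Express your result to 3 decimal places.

0.227

r = (nΣxy − ΣxΣy) / √[(nΣx² − (Σx)²)(nΣy² − (Σy)²)]
Numerator: 7×4086.5 − 169×165.4 = 652.9
Denominator: √[(30116.38 − 28561)(32698.68 − 27357.16)] = √[1555.38 × 5341.52] = 2882.3763
r = 652.9 / 2882.3763 ≈ 0.227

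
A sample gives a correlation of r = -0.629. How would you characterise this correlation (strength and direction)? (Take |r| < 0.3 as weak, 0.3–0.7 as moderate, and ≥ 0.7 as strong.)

moderate negative

r = -0.629 < 0 so the relationship is negative.
|r| = 0.629, which falls in the moderate range.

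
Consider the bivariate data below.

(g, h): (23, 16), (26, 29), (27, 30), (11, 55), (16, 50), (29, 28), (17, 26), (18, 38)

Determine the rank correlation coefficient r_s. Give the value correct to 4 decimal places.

Rank g: 5, 6, 7, 1, 2, 8, 3, 4
Rank h: 1, 4, 5, 8, 7, 3, 2, 6
d = rank(g) − rank(h): 4, 2, 2, -7, -5, 5, 1, -2; Σd² = 128
ρ = 1 − 6Σd² / [n(n²−1)] = 1 − 6×128 / (8×63) = 1 − 768/504 ≈ -0.5238

-0.5238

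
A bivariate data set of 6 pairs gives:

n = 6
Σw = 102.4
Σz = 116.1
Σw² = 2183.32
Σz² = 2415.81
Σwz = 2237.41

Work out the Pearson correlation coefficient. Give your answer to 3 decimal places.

r = (nΣwz − ΣwΣz) / √[(nΣw² − (Σw)²)(nΣz² − (Σz)²)]
Numerator: 6×2237.41 − 102.4×116.1 = 1535.82
Denominator: √[(13099.92 − 10485.76)(14494.86 − 13479.21)] = √[2614.16 × 1015.65] = 1629.4390
r = 1535.82 / 1629.4390 ≈ 0.943

0.943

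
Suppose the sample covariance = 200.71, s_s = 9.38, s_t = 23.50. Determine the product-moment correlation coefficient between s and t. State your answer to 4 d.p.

r = Cov(s,t) / (s_s · s_t) = 200.71 / (9.38 × 23.50)
  = 200.71 / 220.4300 ≈ 0.9105

0.9105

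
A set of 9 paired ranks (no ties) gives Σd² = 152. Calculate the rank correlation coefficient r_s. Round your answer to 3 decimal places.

ρ = 1 − 6Σd² / [n(n²−1)] = 1 − 6×152 / (9×80)
  = 1 − 912/720 = 1 − 1.2667 ≈ -0.267

-0.267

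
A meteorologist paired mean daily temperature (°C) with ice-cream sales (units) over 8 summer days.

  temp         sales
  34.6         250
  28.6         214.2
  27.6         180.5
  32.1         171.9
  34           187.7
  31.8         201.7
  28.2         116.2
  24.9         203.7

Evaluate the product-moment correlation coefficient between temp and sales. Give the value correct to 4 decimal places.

0.3269

n = 8, Σx = 241.8, Σy = 1525.9, Σx² = 7389.78, Σy² = 301421.81, Σxy = 46420.74
nΣxy − ΣxΣy = 371365.92 − 368962.62 = 2403.3
nΣx² − (Σx)² = 59118.24 − 58467.24 = 651; nΣy² − (Σy)² = 2411374.48 − 2328370.81 = 83003.67
r = 2403.3 / √(651 × 83003.67) = 2403.3 / 7350.8768 ≈ 0.3269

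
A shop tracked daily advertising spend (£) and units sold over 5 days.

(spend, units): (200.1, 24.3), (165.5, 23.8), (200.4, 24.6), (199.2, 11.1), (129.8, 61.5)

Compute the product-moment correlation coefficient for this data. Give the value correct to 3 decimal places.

n = 5, Σx = 895, Σy = 145.3, Σx² = 164119.1, Σy² = 5667.55, Σxy = 23924.99
nΣxy − ΣxΣy = 119624.95 − 130043.5 = -10418.55
nΣx² − (Σx)² = 820595.5 − 801025 = 19570.5; nΣy² − (Σy)² = 28337.75 − 21112.09 = 7225.66
r = -10418.55 / √(19570.5 × 7225.66) = -10418.55 / 11891.5844 ≈ -0.876

-0.876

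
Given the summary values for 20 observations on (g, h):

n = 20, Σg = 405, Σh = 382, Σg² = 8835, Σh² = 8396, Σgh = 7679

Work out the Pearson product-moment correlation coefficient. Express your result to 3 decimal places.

r = (nΣgh − ΣgΣh) / √[(nΣg² − (Σg)²)(nΣh² − (Σh)²)]
Numerator: 20×7679 − 405×382 = -1130
Denominator: √[(176700 − 164025)(167920 − 145924)] = √[12675 × 21996] = 16697.2842
r = -1130 / 16697.2842 ≈ -0.068

-0.068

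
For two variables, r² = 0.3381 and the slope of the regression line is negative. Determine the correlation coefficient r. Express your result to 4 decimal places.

-0.5815

|r| = √0.3381 = 0.5815
The association is negative, so r = −0.5815.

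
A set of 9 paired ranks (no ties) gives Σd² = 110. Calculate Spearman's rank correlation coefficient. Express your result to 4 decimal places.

ρ = 1 − 6Σd² / [n(n²−1)] = 1 − 6×110 / (9×80)
  = 1 − 660/720 = 1 − 0.91667 ≈ 0.0833

0.0833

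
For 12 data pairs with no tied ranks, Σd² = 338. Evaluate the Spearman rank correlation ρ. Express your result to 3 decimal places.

-0.182

ρ = 1 − 6Σd² / [n(n²−1)] = 1 − 6×338 / (12×143)
  = 1 − 2028/1716 = 1 − 1.1818 ≈ -0.182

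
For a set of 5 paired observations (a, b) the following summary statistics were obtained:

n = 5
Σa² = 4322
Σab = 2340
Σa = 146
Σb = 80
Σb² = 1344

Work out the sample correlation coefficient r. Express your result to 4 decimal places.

r = (nΣab − ΣaΣb) / √[(nΣa² − (Σa)²)(nΣb² − (Σb)²)]
Numerator: 5×2340 − 146×80 = 20
Denominator: √[(21610 − 21316)(6720 − 6400)] = √[294 × 320] = 306.7246
r = 20 / 306.7246 ≈ 0.0652

0.0652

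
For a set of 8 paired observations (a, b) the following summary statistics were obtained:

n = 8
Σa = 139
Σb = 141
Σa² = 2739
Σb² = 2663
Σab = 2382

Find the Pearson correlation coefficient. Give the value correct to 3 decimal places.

r = (nΣab − ΣaΣb) / √[(nΣa² − (Σa)²)(nΣb² − (Σb)²)]
Numerator: 8×2382 − 139×141 = -543
Denominator: √[(21912 − 19321)(21304 − 19881)] = √[2591 × 1423] = 1920.1544
r = -543 / 1920.1544 ≈ -0.283

-0.283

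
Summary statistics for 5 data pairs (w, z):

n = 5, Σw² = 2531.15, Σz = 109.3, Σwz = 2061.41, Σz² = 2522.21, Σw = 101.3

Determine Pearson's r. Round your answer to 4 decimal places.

r = (nΣwz − ΣwΣz) / √[(nΣw² − (Σw)²)(nΣz² − (Σz)²)]
Numerator: 5×2061.41 − 101.3×109.3 = -765.04
Denominator: √[(12655.75 − 10261.69)(12611.05 − 11946.49)] = √[2394.06 × 664.56] = 1261.3471
r = -765.04 / 1261.3471 ≈ -0.6065

-0.6065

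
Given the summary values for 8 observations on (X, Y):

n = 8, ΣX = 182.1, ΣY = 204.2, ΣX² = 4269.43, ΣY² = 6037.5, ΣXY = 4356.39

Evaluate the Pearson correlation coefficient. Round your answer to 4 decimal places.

r = (nΣXY − ΣXΣY) / √[(nΣX² − (ΣX)²)(nΣY² − (ΣY)²)]
Numerator: 8×4356.39 − 182.1×204.2 = -2333.7
Denominator: √[(34155.44 − 33160.41)(48300 − 41697.64)] = √[995.03 × 6602.36] = 2563.1126
r = -2333.7 / 2563.1126 ≈ -0.9105

-0.9105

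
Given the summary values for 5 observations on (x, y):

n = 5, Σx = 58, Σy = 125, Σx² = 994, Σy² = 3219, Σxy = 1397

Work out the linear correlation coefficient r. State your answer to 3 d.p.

r = (nΣxy − ΣxΣy) / √[(nΣx² − (Σx)²)(nΣy² − (Σy)²)]
Numerator: 5×1397 − 58×125 = -265
Denominator: √[(4970 − 3364)(16095 − 15625)] = √[1606 × 470] = 868.8038
r = -265 / 868.8038 ≈ -0.305

-0.305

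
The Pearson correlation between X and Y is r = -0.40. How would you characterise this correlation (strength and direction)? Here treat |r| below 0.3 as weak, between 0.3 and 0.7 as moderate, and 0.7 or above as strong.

moderate negative

r = -0.40 < 0 so the relationship is negative.
|r| = 0.40, which falls in the moderate range.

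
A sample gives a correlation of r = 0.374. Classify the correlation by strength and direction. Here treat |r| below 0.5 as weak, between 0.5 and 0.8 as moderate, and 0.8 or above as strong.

r = 0.374 > 0 so the relationship is positive.
|r| = 0.374, which falls in the weak range.

weak positive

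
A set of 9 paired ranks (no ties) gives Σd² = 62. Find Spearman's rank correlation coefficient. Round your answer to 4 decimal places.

ρ = 1 − 6Σd² / [n(n²−1)] = 1 − 6×62 / (9×80)
  = 1 − 372/720 = 1 − 0.51667 ≈ 0.4833

0.4833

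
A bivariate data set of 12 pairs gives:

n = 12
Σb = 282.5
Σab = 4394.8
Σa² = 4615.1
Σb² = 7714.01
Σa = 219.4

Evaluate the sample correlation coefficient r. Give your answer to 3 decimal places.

r = (nΣab − ΣaΣb) / √[(nΣa² − (Σa)²)(nΣb² − (Σb)²)]
Numerator: 12×4394.8 − 219.4×282.5 = -9242.9
Denominator: √[(55381.2 − 48136.36)(92568.12 − 79806.25)] = √[7244.84 × 12761.87] = 9615.4930
r = -9242.9 / 9615.4930 ≈ -0.961

-0.961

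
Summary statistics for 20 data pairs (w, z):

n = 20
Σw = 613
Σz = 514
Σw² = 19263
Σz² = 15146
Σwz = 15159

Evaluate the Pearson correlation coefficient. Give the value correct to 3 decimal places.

r = (nΣwz − ΣwΣz) / √[(nΣw² − (Σw)²)(nΣz² − (Σz)²)]
Numerator: 20×15159 − 613×514 = -11902
Denominator: √[(385260 − 375769)(302920 − 264196)] = √[9491 × 38724] = 19171.0585
r = -11902 / 19171.0585 ≈ -0.621

-0.621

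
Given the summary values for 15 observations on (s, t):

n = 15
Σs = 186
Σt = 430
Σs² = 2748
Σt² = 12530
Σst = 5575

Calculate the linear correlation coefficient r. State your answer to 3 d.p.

0.811

r = (nΣst − ΣsΣt) / √[(nΣs² − (Σs)²)(nΣt² − (Σt)²)]
Numerator: 15×5575 − 186×430 = 3645
Denominator: √[(41220 − 34596)(187950 − 184900)] = √[6624 × 3050] = 4494.7970
r = 3645 / 4494.7970 ≈ 0.811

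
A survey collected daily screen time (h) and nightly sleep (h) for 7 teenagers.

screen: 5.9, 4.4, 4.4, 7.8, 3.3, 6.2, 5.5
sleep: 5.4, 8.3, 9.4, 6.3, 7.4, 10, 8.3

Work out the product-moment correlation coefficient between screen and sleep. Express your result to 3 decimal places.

-0.292

n = 7, Σx = 37.5, Σy = 55.1, Σx² = 213.95, Σy² = 449.75, Σxy = 290.95
nΣxy − ΣxΣy = 2036.65 − 2066.25 = -29.6
nΣx² − (Σx)² = 1497.65 − 1406.25 = 91.4; nΣy² − (Σy)² = 3148.25 − 3036.01 = 112.24
r = -29.6 / √(91.4 × 112.24) = -29.6 / 101.2854 ≈ -0.292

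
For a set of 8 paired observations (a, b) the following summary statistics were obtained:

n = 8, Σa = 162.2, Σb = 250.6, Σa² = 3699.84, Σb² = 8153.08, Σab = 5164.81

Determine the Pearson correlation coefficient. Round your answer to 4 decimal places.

0.2377

r = (nΣab − ΣaΣb) / √[(nΣa² − (Σa)²)(nΣb² − (Σb)²)]
Numerator: 8×5164.81 − 162.2×250.6 = 671.16
Denominator: √[(29598.72 − 26308.84)(65224.64 − 62800.36)] = √[3289.88 × 2424.28] = 2824.1088
r = 671.16 / 2824.1088 ≈ 0.2377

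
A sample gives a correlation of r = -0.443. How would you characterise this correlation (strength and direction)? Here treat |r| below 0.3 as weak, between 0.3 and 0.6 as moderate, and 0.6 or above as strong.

r = -0.443 < 0 so the relationship is negative.
|r| = 0.443, which falls in the moderate range.

moderate negative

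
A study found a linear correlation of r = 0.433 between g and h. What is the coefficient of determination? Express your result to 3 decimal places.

0.187

r² = (0.433)² = 0.187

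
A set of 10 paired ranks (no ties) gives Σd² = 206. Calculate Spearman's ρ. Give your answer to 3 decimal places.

ρ = 1 − 6Σd² / [n(n²−1)] = 1 − 6×206 / (10×99)
  = 1 − 1236/990 = 1 − 1.2485 ≈ -0.248

-0.248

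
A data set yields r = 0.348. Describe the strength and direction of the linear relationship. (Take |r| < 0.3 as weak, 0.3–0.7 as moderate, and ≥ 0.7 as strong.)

r = 0.348 > 0 so the relationship is positive.
|r| = 0.348, which falls in the moderate range.

moderate positive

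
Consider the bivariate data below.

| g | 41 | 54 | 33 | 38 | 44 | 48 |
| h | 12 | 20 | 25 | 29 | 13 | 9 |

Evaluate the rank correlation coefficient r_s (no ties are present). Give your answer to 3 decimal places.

-0.543

Rank g: 3, 6, 1, 2, 4, 5
Rank h: 2, 4, 5, 6, 3, 1
d = rank(g) − rank(h): 1, 2, -4, -4, 1, 4; Σd² = 54
ρ = 1 − 6Σd² / [n(n²−1)] = 1 − 6×54 / (6×35) = 1 − 324/210 ≈ -0.543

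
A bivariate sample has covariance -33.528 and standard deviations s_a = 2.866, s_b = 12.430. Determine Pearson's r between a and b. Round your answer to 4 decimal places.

r = Cov(a,b) / (s_a · s_b) = -33.528 / (2.866 × 12.430)
  = -33.528 / 35.6244 ≈ -0.9412

-0.9412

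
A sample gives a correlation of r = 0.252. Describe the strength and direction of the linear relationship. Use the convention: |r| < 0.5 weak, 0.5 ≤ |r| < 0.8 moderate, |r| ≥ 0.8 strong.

weak positive

r = 0.252 > 0 so the relationship is positive.
|r| = 0.252, which falls in the weak range.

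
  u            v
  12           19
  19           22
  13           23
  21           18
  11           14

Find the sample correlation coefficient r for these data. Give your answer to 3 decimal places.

0.278

n = 5, Σu = 76, Σv = 96, Σu² = 1236, Σv² = 1894, Σuv = 1477
nΣuv − ΣuΣv = 7385 − 7296 = 89
nΣu² − (Σu)² = 6180 − 5776 = 404; nΣv² − (Σv)² = 9470 − 9216 = 254
r = 89 / √(404 × 254) = 89 / 320.3373 ≈ 0.278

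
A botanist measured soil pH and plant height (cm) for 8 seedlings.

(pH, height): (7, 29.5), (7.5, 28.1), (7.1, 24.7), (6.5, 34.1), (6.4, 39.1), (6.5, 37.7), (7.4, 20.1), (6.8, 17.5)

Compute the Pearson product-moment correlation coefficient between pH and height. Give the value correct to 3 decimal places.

-0.656

n = 8, Σx = 55.2, Σy = 230.8, Σx² = 382.12, Σy² = 7093.12, Σxy = 1577.3
nΣxy − ΣxΣy = 12618.4 − 12740.16 = -121.76
nΣx² − (Σx)² = 3056.96 − 3047.04 = 9.92; nΣy² − (Σy)² = 56744.96 − 53268.64 = 3476.32
r = -121.76 / √(9.92 × 3476.32) = -121.76 / 185.7016 ≈ -0.656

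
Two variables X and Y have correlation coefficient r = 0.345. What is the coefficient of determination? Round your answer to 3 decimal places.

r² = (0.345)² = 0.119

0.119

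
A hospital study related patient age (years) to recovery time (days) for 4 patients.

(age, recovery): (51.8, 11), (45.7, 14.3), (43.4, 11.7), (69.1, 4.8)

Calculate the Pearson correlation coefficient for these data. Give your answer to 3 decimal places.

-0.939

n = 4, Σx = 210, Σy = 41.8, Σx² = 11430.1, Σy² = 485.42, Σxy = 2062.77
nΣxy − ΣxΣy = 8251.08 − 8778 = -526.92
nΣx² − (Σx)² = 45720.4 − 44100 = 1620.4; nΣy² − (Σy)² = 1941.68 − 1747.24 = 194.44
r = -526.92 / √(1620.4 × 194.44) = -526.92 / 561.3115 ≈ -0.939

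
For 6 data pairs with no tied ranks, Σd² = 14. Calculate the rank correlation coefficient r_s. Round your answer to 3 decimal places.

0.600

ρ = 1 − 6Σd² / [n(n²−1)] = 1 − 6×14 / (6×35)
  = 1 − 84/210 = 1 − 0.4000 ≈ 0.600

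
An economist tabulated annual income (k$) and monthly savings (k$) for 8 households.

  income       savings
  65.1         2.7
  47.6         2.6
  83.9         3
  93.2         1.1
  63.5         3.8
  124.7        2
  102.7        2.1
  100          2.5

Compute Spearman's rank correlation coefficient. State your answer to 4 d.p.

Rank income: 3, 1, 4, 5, 2, 8, 7, 6
Rank savings: 6, 5, 7, 1, 8, 2, 3, 4
d = rank(income) − rank(savings): -3, -4, -3, 4, -6, 6, 4, 2; Σd² = 142
ρ = 1 − 6Σd² / [n(n²−1)] = 1 − 6×142 / (8×63) = 1 − 852/504 ≈ -0.6905

-0.6905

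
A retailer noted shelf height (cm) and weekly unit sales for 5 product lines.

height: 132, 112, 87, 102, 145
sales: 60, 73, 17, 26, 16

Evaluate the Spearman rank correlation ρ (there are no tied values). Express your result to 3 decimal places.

Rank height: 4, 3, 1, 2, 5
Rank sales: 4, 5, 2, 3, 1
d = rank(height) − rank(sales): 0, -2, -1, -1, 4; Σd² = 22
ρ = 1 − 6Σd² / [n(n²−1)] = 1 − 6×22 / (5×24) = 1 − 132/120 ≈ -0.100

-0.100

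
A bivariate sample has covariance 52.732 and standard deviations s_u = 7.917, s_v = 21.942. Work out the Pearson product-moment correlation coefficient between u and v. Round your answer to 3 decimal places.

r = Cov(u,v) / (s_u · s_v) = 52.732 / (7.917 × 21.942)
  = 52.732 / 173.7148 ≈ 0.304

0.304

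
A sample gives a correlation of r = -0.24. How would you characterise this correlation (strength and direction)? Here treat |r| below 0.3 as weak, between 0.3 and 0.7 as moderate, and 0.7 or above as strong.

r = -0.24 < 0 so the relationship is negative.
|r| = 0.24, which falls in the weak range.

weak negative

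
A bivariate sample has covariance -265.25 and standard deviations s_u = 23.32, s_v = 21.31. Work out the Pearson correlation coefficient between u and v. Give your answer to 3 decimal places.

-0.534

r = Cov(u,v) / (s_u · s_v) = -265.25 / (23.32 × 21.31)
  = -265.25 / 496.9492 ≈ -0.534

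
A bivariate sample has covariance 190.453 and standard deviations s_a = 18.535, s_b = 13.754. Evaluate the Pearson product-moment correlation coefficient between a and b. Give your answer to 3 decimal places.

r = Cov(a,b) / (s_a · s_b) = 190.453 / (18.535 × 13.754)
  = 190.453 / 254.9304 ≈ 0.747

0.747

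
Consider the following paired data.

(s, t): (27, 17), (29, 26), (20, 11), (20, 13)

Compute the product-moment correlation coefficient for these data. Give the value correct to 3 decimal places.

0.908

n = 4, Σs = 96, Σt = 67, Σs² = 2370, Σt² = 1255, Σst = 1693
nΣst − ΣsΣt = 6772 − 6432 = 340
nΣs² − (Σs)² = 9480 − 9216 = 264; nΣt² − (Σt)² = 5020 − 4489 = 531
r = 340 / √(264 × 531) = 340 / 374.4115 ≈ 0.908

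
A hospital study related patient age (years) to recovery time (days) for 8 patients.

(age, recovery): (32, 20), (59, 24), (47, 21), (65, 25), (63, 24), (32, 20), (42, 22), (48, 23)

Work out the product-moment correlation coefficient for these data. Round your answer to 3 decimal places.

n = 8, Σx = 388, Σy = 179, Σx² = 20000, Σy² = 4031, Σxy = 8848
nΣxy − ΣxΣy = 70784 − 69452 = 1332
nΣx² − (Σx)² = 160000 − 150544 = 9456; nΣy² − (Σy)² = 32248 − 32041 = 207
r = 1332 / √(9456 × 207) = 1332 / 1399.0683 ≈ 0.952

0.952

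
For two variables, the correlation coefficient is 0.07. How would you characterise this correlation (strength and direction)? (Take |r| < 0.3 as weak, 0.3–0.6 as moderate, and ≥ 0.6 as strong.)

r = 0.07 > 0 so the relationship is positive.
|r| = 0.07, which falls in the weak range.

weak positive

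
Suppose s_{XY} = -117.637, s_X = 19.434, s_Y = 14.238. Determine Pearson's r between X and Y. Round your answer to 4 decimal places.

r = Cov(X,Y) / (s_X · s_Y) = -117.637 / (19.434 × 14.238)
  = -117.637 / 276.7013 ≈ -0.4251

-0.4251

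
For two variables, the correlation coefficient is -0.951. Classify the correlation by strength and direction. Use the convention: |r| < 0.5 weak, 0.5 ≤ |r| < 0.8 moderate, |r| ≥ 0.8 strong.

r = -0.951 < 0 so the relationship is negative.
|r| = 0.951, which falls in the strong range.

strong negative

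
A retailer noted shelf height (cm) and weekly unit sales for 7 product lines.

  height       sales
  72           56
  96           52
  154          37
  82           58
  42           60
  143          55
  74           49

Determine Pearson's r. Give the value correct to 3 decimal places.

-0.681

n = 7, Σx = 663, Σy = 367, Σx² = 72529, Σy² = 19599, Σxy = 33489
nΣxy − ΣxΣy = 234423 − 243321 = -8898
nΣx² − (Σx)² = 507703 − 439569 = 68134; nΣy² − (Σy)² = 137193 − 134689 = 2504
r = -8898 / √(68134 × 2504) = -8898 / 13061.6820 ≈ -0.681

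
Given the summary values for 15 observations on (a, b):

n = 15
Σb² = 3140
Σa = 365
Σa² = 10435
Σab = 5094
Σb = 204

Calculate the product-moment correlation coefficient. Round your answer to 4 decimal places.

r = (nΣab − ΣaΣb) / √[(nΣa² − (Σa)²)(nΣb² − (Σb)²)]
Numerator: 15×5094 − 365×204 = 1950
Denominator: √[(156525 − 133225)(47100 − 41616)] = √[23300 × 5484] = 11303.8577
r = 1950 / 11303.8577 ≈ 0.1725

0.1725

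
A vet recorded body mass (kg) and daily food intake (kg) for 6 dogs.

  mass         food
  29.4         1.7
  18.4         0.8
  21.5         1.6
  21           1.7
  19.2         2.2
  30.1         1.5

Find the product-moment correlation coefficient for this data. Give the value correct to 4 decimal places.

0.0990

n = 6, Σx = 139.6, Σy = 9.5, Σx² = 3380.82, Σy² = 16.07, Σxy = 222.19
nΣxy − ΣxΣy = 1333.14 − 1326.2 = 6.94
nΣx² − (Σx)² = 20284.92 − 19488.16 = 796.76; nΣy² − (Σy)² = 96.42 − 90.25 = 6.17
r = 6.94 / √(796.76 × 6.17) = 6.94 / 70.1143 ≈ 0.0990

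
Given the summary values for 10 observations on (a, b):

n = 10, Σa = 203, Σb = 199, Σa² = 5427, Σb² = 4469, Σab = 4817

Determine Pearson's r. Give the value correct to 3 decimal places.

0.953

r = (nΣab − ΣaΣb) / √[(nΣa² − (Σa)²)(nΣb² − (Σb)²)]
Numerator: 10×4817 − 203×199 = 7773
Denominator: √[(54270 − 41209)(44690 − 39601)] = √[13061 × 5089] = 8152.7559
r = 7773 / 8152.7559 ≈ 0.953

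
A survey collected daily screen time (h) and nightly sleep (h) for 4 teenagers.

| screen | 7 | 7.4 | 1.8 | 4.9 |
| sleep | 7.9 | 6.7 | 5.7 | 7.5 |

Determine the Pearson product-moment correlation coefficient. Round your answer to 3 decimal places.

n = 4, Σx = 21.1, Σy = 27.8, Σx² = 131.01, Σy² = 196.04, Σxy = 151.89
nΣxy − ΣxΣy = 607.56 − 586.58 = 20.98
nΣx² − (Σx)² = 524.04 − 445.21 = 78.83; nΣy² − (Σy)² = 784.16 − 772.84 = 11.32
r = 20.98 / √(78.83 × 11.32) = 20.98 / 29.8723 ≈ 0.702

0.702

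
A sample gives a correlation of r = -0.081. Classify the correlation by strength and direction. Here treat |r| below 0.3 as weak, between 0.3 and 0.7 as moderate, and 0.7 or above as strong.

weak negative

r = -0.081 < 0 so the relationship is negative.
|r| = 0.081, which falls in the weak range.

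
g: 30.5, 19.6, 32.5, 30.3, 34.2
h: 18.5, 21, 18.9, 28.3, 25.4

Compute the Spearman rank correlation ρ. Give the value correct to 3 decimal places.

-0.100

Rank g: 3, 1, 4, 2, 5
Rank h: 1, 3, 2, 5, 4
d = rank(g) − rank(h): 2, -2, 2, -3, 1; Σd² = 22
ρ = 1 − 6Σd² / [n(n²−1)] = 1 − 6×22 / (5×24) = 1 − 132/120 ≈ -0.100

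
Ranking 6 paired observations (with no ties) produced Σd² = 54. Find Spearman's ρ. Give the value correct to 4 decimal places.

-0.5429

ρ = 1 − 6Σd² / [n(n²−1)] = 1 − 6×54 / (6×35)
  = 1 − 324/210 = 1 − 1.54286 ≈ -0.5429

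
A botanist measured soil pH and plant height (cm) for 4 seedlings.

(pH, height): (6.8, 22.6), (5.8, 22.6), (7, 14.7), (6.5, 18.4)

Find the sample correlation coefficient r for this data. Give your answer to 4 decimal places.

-0.6083

n = 4, Σx = 26.1, Σy = 78.3, Σx² = 171.13, Σy² = 1576.17, Σxy = 507.26
nΣxy − ΣxΣy = 2029.04 − 2043.63 = -14.59
nΣx² − (Σx)² = 684.52 − 681.21 = 3.31; nΣy² − (Σy)² = 6304.68 − 6130.89 = 173.79
r = -14.59 / √(3.31 × 173.79) = -14.59 / 23.9843 ≈ -0.6083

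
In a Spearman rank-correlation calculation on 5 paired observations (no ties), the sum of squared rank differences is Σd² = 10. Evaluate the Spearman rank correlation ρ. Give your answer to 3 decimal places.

ρ = 1 − 6Σd² / [n(n²−1)] = 1 − 6×10 / (5×24)
  = 1 − 60/120 = 1 − 0.5000 ≈ 0.500

0.500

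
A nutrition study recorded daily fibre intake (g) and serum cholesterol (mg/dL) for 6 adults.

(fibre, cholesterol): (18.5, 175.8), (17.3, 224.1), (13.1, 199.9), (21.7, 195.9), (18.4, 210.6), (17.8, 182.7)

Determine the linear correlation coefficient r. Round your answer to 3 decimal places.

n = 6, Σx = 106.8, Σy = 1189, Σx² = 1939.44, Σy² = 237194.92, Σxy = 21126.05
nΣxy − ΣxΣy = 126756.3 − 126985.2 = -228.9
nΣx² − (Σx)² = 11636.64 − 11406.24 = 230.4; nΣy² − (Σy)² = 1423169.52 − 1413721 = 9448.52
r = -228.9 / √(230.4 × 9448.52) = -228.9 / 1475.4454 ≈ -0.155

-0.155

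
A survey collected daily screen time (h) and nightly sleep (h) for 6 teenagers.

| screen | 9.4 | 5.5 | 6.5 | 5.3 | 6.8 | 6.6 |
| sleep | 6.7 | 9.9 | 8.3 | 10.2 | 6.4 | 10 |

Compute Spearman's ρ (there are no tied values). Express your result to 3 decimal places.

Rank screen: 6, 2, 3, 1, 5, 4
Rank sleep: 2, 4, 3, 6, 1, 5
d = rank(screen) − rank(sleep): 4, -2, 0, -5, 4, -1; Σd² = 62
ρ = 1 − 6Σd² / [n(n²−1)] = 1 − 6×62 / (6×35) = 1 − 372/210 ≈ -0.771

-0.771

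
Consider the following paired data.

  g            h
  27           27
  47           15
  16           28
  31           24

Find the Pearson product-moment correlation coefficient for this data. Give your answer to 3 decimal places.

n = 4, Σg = 121, Σh = 94, Σg² = 4155, Σh² = 2314, Σgh = 2626
nΣgh − ΣgΣh = 10504 − 11374 = -870
nΣg² − (Σg)² = 16620 − 14641 = 1979; nΣh² − (Σh)² = 9256 − 8836 = 420
r = -870 / √(1979 × 420) = -870 / 911.6907 ≈ -0.954

-0.954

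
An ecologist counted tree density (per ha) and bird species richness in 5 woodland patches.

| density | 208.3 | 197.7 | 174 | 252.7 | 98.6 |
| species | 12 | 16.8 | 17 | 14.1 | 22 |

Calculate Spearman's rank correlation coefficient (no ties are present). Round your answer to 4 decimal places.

Rank density: 4, 3, 2, 5, 1
Rank species: 1, 3, 4, 2, 5
d = rank(density) − rank(species): 3, 0, -2, 3, -4; Σd² = 38
ρ = 1 − 6Σd² / [n(n²−1)] = 1 − 6×38 / (5×24) = 1 − 228/120 ≈ -0.9000

-0.9000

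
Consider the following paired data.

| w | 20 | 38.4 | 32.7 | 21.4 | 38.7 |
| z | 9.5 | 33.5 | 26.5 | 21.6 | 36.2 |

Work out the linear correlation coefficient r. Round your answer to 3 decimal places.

n = 5, Σw = 151.2, Σz = 127.3, Σw² = 4899.5, Σz² = 3691.75, Σwz = 4206.13
nΣwz − ΣwΣz = 21030.65 − 19247.76 = 1782.89
nΣw² − (Σw)² = 24497.5 − 22861.44 = 1636.06; nΣz² − (Σz)² = 18458.75 − 16205.29 = 2253.46
r = 1782.89 / √(1636.06 × 2253.46) = 1782.89 / 1920.1031 ≈ 0.929

0.929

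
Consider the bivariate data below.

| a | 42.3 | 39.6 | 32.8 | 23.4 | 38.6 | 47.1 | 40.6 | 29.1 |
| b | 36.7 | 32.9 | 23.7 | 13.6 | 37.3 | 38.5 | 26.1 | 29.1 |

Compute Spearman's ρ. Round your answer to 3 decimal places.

0.714

Rank a: 7, 5, 3, 1, 4, 8, 6, 2
Rank b: 6, 5, 2, 1, 7, 8, 3, 4
d = rank(a) − rank(b): 1, 0, 1, 0, -3, 0, 3, -2; Σd² = 24
ρ = 1 − 6Σd² / [n(n²−1)] = 1 − 6×24 / (8×63) = 1 − 144/504 ≈ 0.714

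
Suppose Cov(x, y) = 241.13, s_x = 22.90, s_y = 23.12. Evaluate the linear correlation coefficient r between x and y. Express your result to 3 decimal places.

r = Cov(x,y) / (s_x · s_y) = 241.13 / (22.90 × 23.12)
  = 241.13 / 529.4480 ≈ 0.455

0.455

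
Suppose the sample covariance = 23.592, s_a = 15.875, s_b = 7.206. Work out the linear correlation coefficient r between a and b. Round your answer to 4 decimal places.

0.2062

r = Cov(a,b) / (s_a · s_b) = 23.592 / (15.875 × 7.206)
  = 23.592 / 114.3953 ≈ 0.2062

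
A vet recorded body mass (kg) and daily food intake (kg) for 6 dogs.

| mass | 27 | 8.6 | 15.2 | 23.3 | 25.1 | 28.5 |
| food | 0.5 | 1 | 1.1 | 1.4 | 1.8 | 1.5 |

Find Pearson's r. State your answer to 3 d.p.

n = 6, Σx = 127.7, Σy = 7.3, Σx² = 3019.15, Σy² = 9.91, Σxy = 159.37
nΣxy − ΣxΣy = 956.22 − 932.21 = 24.01
nΣx² − (Σx)² = 18114.9 − 16307.29 = 1807.61; nΣy² − (Σy)² = 59.46 − 53.29 = 6.17
r = 24.01 / √(1807.61 × 6.17) = 24.01 / 105.6075 ≈ 0.227

0.227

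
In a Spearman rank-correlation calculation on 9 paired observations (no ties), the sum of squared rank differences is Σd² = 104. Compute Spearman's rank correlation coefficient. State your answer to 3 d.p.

ρ = 1 − 6Σd² / [n(n²−1)] = 1 − 6×104 / (9×80)
  = 1 − 624/720 = 1 − 0.8667 ≈ 0.133

0.133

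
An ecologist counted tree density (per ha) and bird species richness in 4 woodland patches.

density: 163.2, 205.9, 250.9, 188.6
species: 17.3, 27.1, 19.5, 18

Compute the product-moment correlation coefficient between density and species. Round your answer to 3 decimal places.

0.269

n = 4, Σx = 808.6, Σy = 81.9, Σx² = 167549.82, Σy² = 1737.95, Σxy = 16690.6
nΣxy − ΣxΣy = 66762.4 − 66224.34 = 538.06
nΣx² − (Σx)² = 670199.28 − 653833.96 = 16365.32; nΣy² − (Σy)² = 6951.8 − 6707.61 = 244.19
r = 538.06 / √(16365.32 × 244.19) = 538.06 / 1999.0617 ≈ 0.269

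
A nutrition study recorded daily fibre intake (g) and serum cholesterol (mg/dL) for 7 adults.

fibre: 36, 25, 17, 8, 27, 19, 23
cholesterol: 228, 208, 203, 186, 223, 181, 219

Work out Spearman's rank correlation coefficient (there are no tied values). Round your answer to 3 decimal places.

0.857

Rank fibre: 7, 5, 2, 1, 6, 3, 4
Rank cholesterol: 7, 4, 3, 2, 6, 1, 5
d = rank(fibre) − rank(cholesterol): 0, 1, -1, -1, 0, 2, -1; Σd² = 8
ρ = 1 − 6Σd² / [n(n²−1)] = 1 − 6×8 / (7×48) = 1 − 48/336 ≈ 0.857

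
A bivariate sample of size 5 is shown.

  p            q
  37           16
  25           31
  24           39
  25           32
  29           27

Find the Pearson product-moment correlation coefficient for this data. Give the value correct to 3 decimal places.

n = 5, Σp = 140, Σq = 145, Σp² = 4036, Σq² = 4491, Σpq = 3886
nΣpq − ΣpΣq = 19430 − 20300 = -870
nΣp² − (Σp)² = 20180 − 19600 = 580; nΣq² − (Σq)² = 22455 − 21025 = 1430
r = -870 / √(580 × 1430) = -870 / 910.7140 ≈ -0.955

-0.955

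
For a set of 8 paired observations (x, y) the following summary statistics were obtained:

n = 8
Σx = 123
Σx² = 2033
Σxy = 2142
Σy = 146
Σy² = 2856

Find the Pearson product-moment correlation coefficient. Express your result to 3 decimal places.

-0.623

r = (nΣxy − ΣxΣy) / √[(nΣx² − (Σx)²)(nΣy² − (Σy)²)]
Numerator: 8×2142 − 123×146 = -822
Denominator: √[(16264 − 15129)(22848 − 21316)] = √[1135 × 1532] = 1318.6432
r = -822 / 1318.6432 ≈ -0.623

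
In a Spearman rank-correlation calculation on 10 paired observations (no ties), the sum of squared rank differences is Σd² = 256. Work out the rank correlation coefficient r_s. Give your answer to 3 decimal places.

ρ = 1 − 6Σd² / [n(n²−1)] = 1 − 6×256 / (10×99)
  = 1 − 1536/990 = 1 − 1.5515 ≈ -0.552

-0.552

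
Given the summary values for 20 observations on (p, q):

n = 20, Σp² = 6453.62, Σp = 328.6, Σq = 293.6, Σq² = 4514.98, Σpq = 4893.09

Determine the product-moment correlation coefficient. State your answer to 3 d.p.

0.149

r = (nΣpq − ΣpΣq) / √[(nΣp² − (Σp)²)(nΣq² − (Σq)²)]
Numerator: 20×4893.09 − 328.6×293.6 = 1384.84
Denominator: √[(129072.4 − 107977.96)(90299.6 − 86200.96)] = √[21094.44 × 4098.64] = 9298.3071
r = 1384.84 / 9298.3071 ≈ 0.149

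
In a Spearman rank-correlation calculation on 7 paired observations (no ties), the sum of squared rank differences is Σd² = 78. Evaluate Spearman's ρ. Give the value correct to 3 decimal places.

ρ = 1 − 6Σd² / [n(n²−1)] = 1 − 6×78 / (7×48)
  = 1 − 468/336 = 1 − 1.3929 ≈ -0.393

-0.393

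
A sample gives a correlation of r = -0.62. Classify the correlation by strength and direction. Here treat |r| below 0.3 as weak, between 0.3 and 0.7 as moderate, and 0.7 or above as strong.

r = -0.62 < 0 so the relationship is negative.
|r| = 0.62, which falls in the moderate range.

moderate negative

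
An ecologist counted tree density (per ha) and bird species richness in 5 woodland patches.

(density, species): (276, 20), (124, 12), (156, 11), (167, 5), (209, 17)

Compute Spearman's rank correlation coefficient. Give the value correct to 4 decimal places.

0.6000

Rank density: 5, 1, 2, 3, 4
Rank species: 5, 3, 2, 1, 4
d = rank(density) − rank(species): 0, -2, 0, 2, 0; Σd² = 8
ρ = 1 − 6Σd² / [n(n²−1)] = 1 − 6×8 / (5×24) = 1 − 48/120 ≈ 0.6000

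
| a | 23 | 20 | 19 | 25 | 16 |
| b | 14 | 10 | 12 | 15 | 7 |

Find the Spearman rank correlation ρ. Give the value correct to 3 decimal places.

0.900

Rank a: 4, 3, 2, 5, 1
Rank b: 4, 2, 3, 5, 1
d = rank(a) − rank(b): 0, 1, -1, 0, 0; Σd² = 2
ρ = 1 − 6Σd² / [n(n²−1)] = 1 − 6×2 / (5×24) = 1 − 12/120 ≈ 0.900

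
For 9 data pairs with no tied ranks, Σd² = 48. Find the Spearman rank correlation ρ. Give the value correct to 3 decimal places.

ρ = 1 − 6Σd² / [n(n²−1)] = 1 − 6×48 / (9×80)
  = 1 − 288/720 = 1 − 0.4000 ≈ 0.600

0.600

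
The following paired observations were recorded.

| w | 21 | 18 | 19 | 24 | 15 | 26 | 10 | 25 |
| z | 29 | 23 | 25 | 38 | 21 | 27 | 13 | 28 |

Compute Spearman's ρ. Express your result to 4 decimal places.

0.7857

Rank w: 5, 3, 4, 6, 2, 8, 1, 7
Rank z: 7, 3, 4, 8, 2, 5, 1, 6
d = rank(w) − rank(z): -2, 0, 0, -2, 0, 3, 0, 1; Σd² = 18
ρ = 1 − 6Σd² / [n(n²−1)] = 1 − 6×18 / (8×63) = 1 − 108/504 ≈ 0.7857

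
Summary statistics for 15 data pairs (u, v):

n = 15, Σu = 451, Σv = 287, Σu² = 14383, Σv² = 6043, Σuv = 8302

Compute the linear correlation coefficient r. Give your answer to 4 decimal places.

r = (nΣuv − ΣuΣv) / √[(nΣu² − (Σu)²)(nΣv² − (Σv)²)]
Numerator: 15×8302 − 451×287 = -4907
Denominator: √[(215745 − 203401)(90645 − 82369)] = √[12344 × 8276] = 10107.3708
r = -4907 / 10107.3708 ≈ -0.4855

-0.4855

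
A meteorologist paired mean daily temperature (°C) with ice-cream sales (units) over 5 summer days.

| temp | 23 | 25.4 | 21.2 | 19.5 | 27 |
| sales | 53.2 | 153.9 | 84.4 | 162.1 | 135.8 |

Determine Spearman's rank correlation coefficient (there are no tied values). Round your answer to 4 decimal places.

-0.2000

Rank temp: 3, 4, 2, 1, 5
Rank sales: 1, 4, 2, 5, 3
d = rank(temp) − rank(sales): 2, 0, 0, -4, 2; Σd² = 24
ρ = 1 − 6Σd² / [n(n²−1)] = 1 − 6×24 / (5×24) = 1 − 144/120 ≈ -0.2000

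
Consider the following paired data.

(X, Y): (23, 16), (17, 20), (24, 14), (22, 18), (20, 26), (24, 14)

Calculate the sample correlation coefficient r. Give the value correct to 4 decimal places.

-0.7061

n = 6, ΣX = 130, ΣY = 108, ΣX² = 2854, ΣY² = 2048, ΣXY = 2296
nΣXY − ΣXΣY = 13776 − 14040 = -264
nΣX² − (ΣX)² = 17124 − 16900 = 224; nΣY² − (ΣY)² = 12288 − 11664 = 624
r = -264 / √(224 × 624) = -264 / 373.8663 ≈ -0.7061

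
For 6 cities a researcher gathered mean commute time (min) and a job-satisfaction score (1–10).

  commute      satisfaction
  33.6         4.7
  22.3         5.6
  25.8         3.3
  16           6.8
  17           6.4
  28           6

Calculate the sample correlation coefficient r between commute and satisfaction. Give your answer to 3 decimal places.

n = 6, Σx = 142.7, Σy = 32.8, Σx² = 3620.89, Σy² = 187.54, Σxy = 753.54
nΣxy − ΣxΣy = 4521.24 − 4680.56 = -159.32
nΣx² − (Σx)² = 21725.34 − 20363.29 = 1362.05; nΣy² − (Σy)² = 1125.24 − 1075.84 = 49.4
r = -159.32 / √(1362.05 × 49.4) = -159.32 / 259.3940 ≈ -0.614

-0.614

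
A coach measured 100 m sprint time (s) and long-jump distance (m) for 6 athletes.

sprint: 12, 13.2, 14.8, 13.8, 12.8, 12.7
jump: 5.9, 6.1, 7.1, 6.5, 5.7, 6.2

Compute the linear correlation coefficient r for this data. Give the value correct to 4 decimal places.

0.8963

n = 6, Σx = 79.3, Σy = 37.5, Σx² = 1052.85, Σy² = 235.61, Σxy = 497.8
nΣxy − ΣxΣy = 2986.8 − 2973.75 = 13.05
nΣx² − (Σx)² = 6317.1 − 6288.49 = 28.61; nΣy² − (Σy)² = 1413.66 − 1406.25 = 7.41
r = 13.05 / √(28.61 × 7.41) = 13.05 / 14.5602 ≈ 0.8963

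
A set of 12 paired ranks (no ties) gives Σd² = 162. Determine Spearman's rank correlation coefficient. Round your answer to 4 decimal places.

ρ = 1 − 6Σd² / [n(n²−1)] = 1 − 6×162 / (12×143)
  = 1 − 972/1716 = 1 − 0.56643 ≈ 0.4336

0.4336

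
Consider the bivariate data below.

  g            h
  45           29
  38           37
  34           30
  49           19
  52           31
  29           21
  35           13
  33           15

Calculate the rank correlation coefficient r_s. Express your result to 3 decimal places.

Rank g: 6, 5, 3, 7, 8, 1, 4, 2
Rank h: 5, 8, 6, 3, 7, 4, 1, 2
d = rank(g) − rank(h): 1, -3, -3, 4, 1, -3, 3, 0; Σd² = 54
ρ = 1 − 6Σd² / [n(n²−1)] = 1 − 6×54 / (8×63) = 1 − 324/504 ≈ 0.357

0.357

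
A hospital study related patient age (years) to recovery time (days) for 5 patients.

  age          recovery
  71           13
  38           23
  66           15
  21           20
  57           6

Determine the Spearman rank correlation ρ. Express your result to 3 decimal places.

-0.600

Rank age: 5, 2, 4, 1, 3
Rank recovery: 2, 5, 3, 4, 1
d = rank(age) − rank(recovery): 3, -3, 1, -3, 2; Σd² = 32
ρ = 1 − 6Σd² / [n(n²−1)] = 1 − 6×32 / (5×24) = 1 − 192/120 ≈ -0.600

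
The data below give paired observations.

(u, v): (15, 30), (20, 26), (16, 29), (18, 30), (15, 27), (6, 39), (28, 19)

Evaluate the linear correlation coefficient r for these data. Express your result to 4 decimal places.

-0.9590

n = 7, Σu = 118, Σv = 200, Σu² = 2250, Σv² = 5928, Σuv = 3145
nΣuv − ΣuΣv = 22015 − 23600 = -1585
nΣu² − (Σu)² = 15750 − 13924 = 1826; nΣv² − (Σv)² = 41496 − 40000 = 1496
r = -1585 / √(1826 × 1496) = -1585 / 1652.7843 ≈ -0.9590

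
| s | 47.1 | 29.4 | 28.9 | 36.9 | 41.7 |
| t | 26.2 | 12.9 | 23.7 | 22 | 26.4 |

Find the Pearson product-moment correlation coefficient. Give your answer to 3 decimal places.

0.682

n = 5, Σs = 184, Σt = 111.2, Σs² = 7018.48, Σt² = 2595.5, Σst = 4210.89
nΣst − ΣsΣt = 21054.45 − 20460.8 = 593.65
nΣs² − (Σs)² = 35092.4 − 33856 = 1236.4; nΣt² − (Σt)² = 12977.5 − 12365.44 = 612.06
r = 593.65 / √(1236.4 × 612.06) = 593.65 / 869.9144 ≈ 0.682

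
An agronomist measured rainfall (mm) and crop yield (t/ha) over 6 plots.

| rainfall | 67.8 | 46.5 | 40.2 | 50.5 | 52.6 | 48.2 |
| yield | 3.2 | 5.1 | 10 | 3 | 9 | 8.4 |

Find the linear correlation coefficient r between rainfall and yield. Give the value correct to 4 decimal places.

n = 6, Σx = 305.8, Σy = 38.7, Σx² = 16015.38, Σy² = 296.81, Σxy = 1885.89
nΣxy − ΣxΣy = 11315.34 − 11834.46 = -519.12
nΣx² − (Σx)² = 96092.28 − 93513.64 = 2578.64; nΣy² − (Σy)² = 1780.86 − 1497.69 = 283.17
r = -519.12 / √(2578.64 × 283.17) = -519.12 / 854.5136 ≈ -0.6075

-0.6075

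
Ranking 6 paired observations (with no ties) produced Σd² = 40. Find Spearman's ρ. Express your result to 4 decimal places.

ρ = 1 − 6Σd² / [n(n²−1)] = 1 − 6×40 / (6×35)
  = 1 − 240/210 = 1 − 1.14286 ≈ -0.1429

-0.1429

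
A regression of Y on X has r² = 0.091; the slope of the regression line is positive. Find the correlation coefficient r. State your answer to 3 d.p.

0.302

|r| = √0.091 = 0.302
The association is positive, so r = 0.302.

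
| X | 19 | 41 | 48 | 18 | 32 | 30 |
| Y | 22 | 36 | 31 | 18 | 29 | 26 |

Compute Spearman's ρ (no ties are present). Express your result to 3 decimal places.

Rank X: 2, 5, 6, 1, 4, 3
Rank Y: 2, 6, 5, 1, 4, 3
d = rank(X) − rank(Y): 0, -1, 1, 0, 0, 0; Σd² = 2
ρ = 1 − 6Σd² / [n(n²−1)] = 1 − 6×2 / (6×35) = 1 − 12/210 ≈ 0.943

0.943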